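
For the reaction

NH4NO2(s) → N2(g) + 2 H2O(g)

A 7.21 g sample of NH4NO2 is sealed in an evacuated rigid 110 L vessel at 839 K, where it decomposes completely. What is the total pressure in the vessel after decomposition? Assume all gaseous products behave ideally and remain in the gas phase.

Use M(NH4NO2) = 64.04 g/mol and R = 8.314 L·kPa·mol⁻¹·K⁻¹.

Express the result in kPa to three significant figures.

n(NH4NO2) = 7.21 / 64.04 = 0.1126 mol
n(gas produced) = (3/1) × 0.1126 = 0.3378 mol
P = nRT/V = 0.3378 × 8.314 × 839 / 110 = 21.42 kPa

21.4 kPa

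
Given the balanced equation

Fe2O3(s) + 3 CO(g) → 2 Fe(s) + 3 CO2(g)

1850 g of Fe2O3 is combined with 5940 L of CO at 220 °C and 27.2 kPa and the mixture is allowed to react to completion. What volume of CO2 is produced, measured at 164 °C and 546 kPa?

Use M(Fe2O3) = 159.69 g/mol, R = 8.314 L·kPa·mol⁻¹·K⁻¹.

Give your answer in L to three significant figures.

n(Fe2O3) = 1850 / 159.69 = 11.58 mol
n(CO) = PV/RT = (27.2 × 5940) / (8.314 × 493.15) = 39.41 mol
For 11.58 mol Fe2O3, stoichiometry requires (3/1) × 11.58 = 34.74 mol CO; 39.41 mol is available, so Fe2O3 is limiting.
n(CO2) = (3/1) × 11.58 = 34.74 mol
V(CO2) = nRT/P = 34.74 × 8.314 × 437.15 / 546 = 231.2 L

231 L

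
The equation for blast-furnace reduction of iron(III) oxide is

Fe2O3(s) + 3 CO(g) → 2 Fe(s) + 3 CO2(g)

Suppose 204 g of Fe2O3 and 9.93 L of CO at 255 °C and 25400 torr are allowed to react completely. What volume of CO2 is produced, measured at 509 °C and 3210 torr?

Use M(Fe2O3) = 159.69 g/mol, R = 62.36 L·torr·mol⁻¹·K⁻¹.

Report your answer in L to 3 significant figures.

58.2 L

n(Fe2O3) = 204 / 159.69 = 1.277 mol
n(CO) = PV/RT = (25400 × 9.93) / (62.36 × 528.15) = 7.658 mol
For 1.277 mol Fe2O3, stoichiometry requires (3/1) × 1.277 = 3.831 mol CO; 7.658 mol is available, so Fe2O3 is limiting.
n(CO2) = (3/1) × 1.277 = 3.831 mol
V(CO2) = nRT/P = 3.831 × 62.36 × 782.15 / 3210 = 58.21 L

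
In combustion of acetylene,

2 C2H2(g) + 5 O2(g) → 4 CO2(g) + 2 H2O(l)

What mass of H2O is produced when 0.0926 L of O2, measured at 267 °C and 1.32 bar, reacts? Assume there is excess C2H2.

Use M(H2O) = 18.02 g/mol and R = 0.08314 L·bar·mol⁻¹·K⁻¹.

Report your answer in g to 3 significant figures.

0.0196 g

n(O2) = PV/RT = (1.32 × 0.0926) / (0.08314 × 540.15) = 0.002722 mol
n(H2O) = (2/5) × 0.002722 = 0.001089 mol
m(H2O) = 0.001089 × 18.02 = 0.01962 g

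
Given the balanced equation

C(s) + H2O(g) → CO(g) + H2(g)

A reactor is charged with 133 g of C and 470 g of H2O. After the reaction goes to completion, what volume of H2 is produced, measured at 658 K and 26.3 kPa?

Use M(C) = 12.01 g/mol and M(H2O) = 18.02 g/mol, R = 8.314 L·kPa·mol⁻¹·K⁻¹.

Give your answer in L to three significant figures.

2300 L

n(C) = 133 / 12.01 = 11.07 mol
n(H2O) = 470 / 18.02 = 26.08 mol
For 11.07 mol C, stoichiometry requires (1/1) × 11.07 = 11.07 mol H2O; 26.08 mol is available, so C is limiting.
n(H2) = (1/1) × 11.07 = 11.07 mol
V(H2) = nRT/P = 11.07 × 8.314 × 658 / 26.3 = 2303 L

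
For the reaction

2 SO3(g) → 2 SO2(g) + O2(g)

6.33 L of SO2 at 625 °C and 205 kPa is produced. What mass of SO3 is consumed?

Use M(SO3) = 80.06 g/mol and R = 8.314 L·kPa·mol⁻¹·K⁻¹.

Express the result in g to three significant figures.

n(SO2) = PV/RT = (205 × 6.33) / (8.314 × 898.15) = 0.1738 mol
n(SO3) = (2/2) × 0.1738 = 0.1738 mol
m(SO3) = 0.1738 × 80.06 = 13.91 g

13.9 g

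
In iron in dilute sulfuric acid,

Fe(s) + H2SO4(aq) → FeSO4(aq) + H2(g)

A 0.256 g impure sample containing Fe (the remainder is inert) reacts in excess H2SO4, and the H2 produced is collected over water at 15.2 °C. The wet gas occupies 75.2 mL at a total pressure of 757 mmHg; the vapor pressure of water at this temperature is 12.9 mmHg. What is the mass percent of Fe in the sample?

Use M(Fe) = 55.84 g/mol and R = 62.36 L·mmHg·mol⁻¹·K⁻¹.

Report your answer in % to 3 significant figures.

P(H2) = 757 − 12.9 = 744.1 mmHg
n(H2) = PV/RT = (744.1 × 0.07520) / (62.36 × 288.35) = 0.003112 mol
n(Fe) = (1/1) × 0.003112 = 0.003112 mol
m(Fe) = 0.003112 × 55.84 = 0.1738 g
%Fe = 0.1738 / 0.256 × 100 = 67.89%

67.9 %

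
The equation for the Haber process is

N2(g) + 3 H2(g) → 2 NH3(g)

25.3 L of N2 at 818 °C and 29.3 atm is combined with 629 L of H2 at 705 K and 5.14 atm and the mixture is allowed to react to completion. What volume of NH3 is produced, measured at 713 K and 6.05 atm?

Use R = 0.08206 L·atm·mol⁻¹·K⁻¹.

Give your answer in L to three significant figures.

160 L

n(N2) = PV/RT = (29.3 × 25.3) / (0.08206 × 1091.15) = 8.279 mol
n(H2) = PV/RT = (5.14 × 629) / (0.08206 × 705) = 55.88 mol
For 8.279 mol N2, stoichiometry requires (3/1) × 8.279 = 24.84 mol H2; 55.88 mol is available, so N2 is limiting.
n(NH3) = (2/1) × 8.279 = 16.56 mol
V(NH3) = nRT/P = 16.56 × 0.08206 × 713 / 6.05 = 160.1 L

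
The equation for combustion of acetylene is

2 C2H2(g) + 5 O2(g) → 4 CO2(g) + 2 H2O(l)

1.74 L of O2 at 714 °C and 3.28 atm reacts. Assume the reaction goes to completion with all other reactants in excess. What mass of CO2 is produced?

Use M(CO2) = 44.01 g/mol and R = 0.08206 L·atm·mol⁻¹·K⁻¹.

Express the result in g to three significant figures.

n(O2) = PV/RT = (3.28 × 1.74) / (0.08206 × 987.15) = 0.07045 mol
n(CO2) = (4/5) × 0.07045 = 0.05636 mol
m(CO2) = 0.05636 × 44.01 = 2.480 g

2.48 g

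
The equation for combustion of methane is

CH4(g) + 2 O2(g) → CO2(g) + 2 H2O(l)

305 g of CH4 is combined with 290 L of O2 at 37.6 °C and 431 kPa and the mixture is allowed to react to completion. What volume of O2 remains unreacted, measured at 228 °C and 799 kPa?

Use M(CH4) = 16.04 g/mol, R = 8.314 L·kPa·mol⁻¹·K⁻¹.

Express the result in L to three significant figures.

54.0 L

n(CH4) = 305 / 16.04 = 19.01 mol
n(O2) = PV/RT = (431 × 290) / (8.314 × 310.75) = 48.38 mol
For 19.01 mol CH4, stoichiometry requires (2/1) × 19.01 = 38.02 mol O2; 48.38 mol is available, so CH4 is limiting.
n(O2) consumed = (2/1) × 19.01 = 38.02 mol; remaining = 48.38 − 38.02 = 10.36 mol
V(O2) = nRT/P = 10.36 × 8.314 × 501.15 / 799 = 54.02 L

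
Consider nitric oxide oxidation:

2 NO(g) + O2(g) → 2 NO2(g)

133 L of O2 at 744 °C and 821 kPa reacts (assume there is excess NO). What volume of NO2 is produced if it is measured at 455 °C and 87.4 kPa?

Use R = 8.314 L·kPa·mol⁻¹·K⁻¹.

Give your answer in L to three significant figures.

n(O2) = PV/RT = (821 × 133) / (8.314 × 1017.15) = 12.91 mol
n(NO2) = (2/1) × 12.91 = 25.82 mol
V = nRT/P = 25.82 × 8.314 × 728.15 / 87.4 = 1788 L

1790 L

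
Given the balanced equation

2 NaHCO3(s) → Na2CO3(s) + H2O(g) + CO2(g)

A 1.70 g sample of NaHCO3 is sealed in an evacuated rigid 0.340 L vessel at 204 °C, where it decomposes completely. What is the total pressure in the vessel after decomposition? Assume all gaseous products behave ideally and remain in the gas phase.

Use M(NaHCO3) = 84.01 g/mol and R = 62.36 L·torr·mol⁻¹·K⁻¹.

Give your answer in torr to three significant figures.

n(NaHCO3) = 1.70 / 84.01 = 0.02024 mol
n(gas produced) = (2/2) × 0.02024 = 0.02024 mol
P = nRT/V = 0.02024 × 62.36 × 477.15 / 0.340 = 1771 torr

1770 torr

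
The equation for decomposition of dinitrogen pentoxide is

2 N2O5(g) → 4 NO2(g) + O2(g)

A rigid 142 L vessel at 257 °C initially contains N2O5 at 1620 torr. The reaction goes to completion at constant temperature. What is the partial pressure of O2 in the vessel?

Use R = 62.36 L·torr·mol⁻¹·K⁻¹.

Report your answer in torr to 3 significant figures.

n(N2O5)₀ = PV/RT = (1620 × 142) / (62.36 × 530.15) = 6.958 mol
n(O2) = (1/2) × 6.958 = 3.479 mol
P(O2) = nRT/V = 3.479 × 62.36 × 530.15 / 142 = 810.0 torr

810 torr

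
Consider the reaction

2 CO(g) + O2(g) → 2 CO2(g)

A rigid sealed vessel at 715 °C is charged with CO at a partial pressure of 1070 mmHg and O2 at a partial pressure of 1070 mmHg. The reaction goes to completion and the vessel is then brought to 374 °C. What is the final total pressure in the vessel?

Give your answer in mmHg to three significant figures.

At constant V, partial pressures at 715 °C are proportional to moles, so apply stoichiometry directly to pressures.
P(O2) required for 1070 mmHg of CO = (1/2) × 1070 = 535.0 mmHg; available 1070 mmHg, so CO is limiting.
P(O2) remaining = 1070 − (1/2) × 1070 = 535.0 mmHg
P(gaseous products) = (2)/2 × 1070 = 1070 mmHg
P_total at 715 °C = 535.0 + 1070 = 1605 mmHg
Scaling to 374 °C: P = 1605 × 647.15/988.15 = 1051 mmHg

1050 mmHg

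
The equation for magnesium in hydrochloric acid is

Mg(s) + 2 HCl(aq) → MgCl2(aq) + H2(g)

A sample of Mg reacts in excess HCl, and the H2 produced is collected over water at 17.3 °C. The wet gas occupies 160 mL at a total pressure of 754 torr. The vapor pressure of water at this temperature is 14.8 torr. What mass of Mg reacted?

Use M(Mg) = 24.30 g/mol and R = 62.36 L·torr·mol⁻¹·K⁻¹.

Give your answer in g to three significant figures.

P(H2) = 754 − 14.8 = 739.2 torr
n(H2) = PV/RT = (739.2 × 0.1600) / (62.36 × 290.45) = 0.006530 mol
n(Mg) = (1/1) × 0.006530 = 0.006530 mol
m(Mg) = 0.006530 × 24.30 = 0.1587 g

0.159 g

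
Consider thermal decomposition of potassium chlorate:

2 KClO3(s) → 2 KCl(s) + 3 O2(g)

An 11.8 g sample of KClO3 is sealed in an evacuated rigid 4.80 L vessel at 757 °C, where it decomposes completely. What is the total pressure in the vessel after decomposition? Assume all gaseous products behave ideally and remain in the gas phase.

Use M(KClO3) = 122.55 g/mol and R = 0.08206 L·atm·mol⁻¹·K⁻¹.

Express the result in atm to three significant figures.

n(KClO3) = 11.8 / 122.55 = 0.09629 mol
n(gas produced) = (3/2) × 0.09629 = 0.1444 mol
P = nRT/V = 0.1444 × 0.08206 × 1030.15 / 4.80 = 2.543 atm

2.54 atm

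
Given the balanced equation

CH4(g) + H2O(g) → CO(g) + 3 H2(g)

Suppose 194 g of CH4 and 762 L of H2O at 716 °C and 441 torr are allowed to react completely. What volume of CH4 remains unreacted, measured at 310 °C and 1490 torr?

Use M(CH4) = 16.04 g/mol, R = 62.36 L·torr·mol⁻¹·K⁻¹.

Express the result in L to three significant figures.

n(CH4) = 194 / 16.04 = 12.09 mol
n(H2O) = PV/RT = (441 × 762) / (62.36 × 989.15) = 5.448 mol
For 12.09 mol CH4, stoichiometry requires (1/1) × 12.09 = 12.09 mol H2O; 5.448 mol is available, so H2O is limiting.
n(CH4) consumed = (1/1) × 5.448 = 5.448 mol; remaining = 12.09 − 5.448 = 6.642 mol
V(CH4) = nRT/P = 6.642 × 62.36 × 583.15 / 1490 = 162.1 L

162 L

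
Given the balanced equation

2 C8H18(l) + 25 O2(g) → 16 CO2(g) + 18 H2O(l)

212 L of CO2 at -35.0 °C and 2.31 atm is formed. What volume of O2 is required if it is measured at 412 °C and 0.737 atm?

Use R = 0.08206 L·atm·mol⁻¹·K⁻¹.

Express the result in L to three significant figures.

n(CO2) = PV/RT = (2.31 × 212) / (0.08206 × 238.15) = 25.06 mol
n(O2) = (25/16) × 25.06 = 39.16 mol
V = nRT/P = 39.16 × 0.08206 × 685.15 / 0.737 = 2987 L

2990 L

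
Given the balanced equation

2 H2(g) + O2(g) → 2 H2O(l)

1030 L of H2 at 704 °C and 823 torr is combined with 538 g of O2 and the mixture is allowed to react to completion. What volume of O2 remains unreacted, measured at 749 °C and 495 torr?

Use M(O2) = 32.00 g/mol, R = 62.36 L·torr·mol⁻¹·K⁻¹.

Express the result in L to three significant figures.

1270 L

n(H2) = PV/RT = (823 × 1030) / (62.36 × 977.15) = 13.91 mol
n(O2) = 538 / 32.00 = 16.81 mol
For 13.91 mol H2, stoichiometry requires (1/2) × 13.91 = 6.955 mol O2; 16.81 mol is available, so H2 is limiting.
n(O2) consumed = (1/2) × 13.91 = 6.955 mol; remaining = 16.81 − 6.955 = 9.855 mol
V(O2) = nRT/P = 9.855 × 62.36 × 1022.15 / 495 = 1269 L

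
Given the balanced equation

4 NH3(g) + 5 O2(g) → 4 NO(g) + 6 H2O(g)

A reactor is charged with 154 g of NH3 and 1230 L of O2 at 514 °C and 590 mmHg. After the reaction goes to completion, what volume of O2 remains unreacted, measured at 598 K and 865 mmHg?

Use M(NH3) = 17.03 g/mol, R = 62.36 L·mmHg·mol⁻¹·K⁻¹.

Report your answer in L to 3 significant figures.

n(NH3) = 154 / 17.03 = 9.043 mol
n(O2) = PV/RT = (590 × 1230) / (62.36 × 787.15) = 14.78 mol
For 9.043 mol NH3, stoichiometry requires (5/4) × 9.043 = 11.30 mol O2; 14.78 mol is available, so NH3 is limiting.
n(O2) consumed = (5/4) × 9.043 = 11.30 mol; remaining = 14.78 − 11.30 = 3.480 mol
V(O2) = nRT/P = 3.480 × 62.36 × 598 / 865 = 150.0 L

150 L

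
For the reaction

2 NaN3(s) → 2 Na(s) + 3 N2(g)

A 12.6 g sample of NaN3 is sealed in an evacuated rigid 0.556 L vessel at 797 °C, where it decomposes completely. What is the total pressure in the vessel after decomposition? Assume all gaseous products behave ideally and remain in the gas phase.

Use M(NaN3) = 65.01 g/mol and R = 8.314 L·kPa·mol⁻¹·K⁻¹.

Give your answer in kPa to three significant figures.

n(NaN3) = 12.6 / 65.01 = 0.1938 mol
n(gas produced) = (3/2) × 0.1938 = 0.2907 mol
P = nRT/V = 0.2907 × 8.314 × 1070.15 / 0.556 = 4652 kPa

4650 kPa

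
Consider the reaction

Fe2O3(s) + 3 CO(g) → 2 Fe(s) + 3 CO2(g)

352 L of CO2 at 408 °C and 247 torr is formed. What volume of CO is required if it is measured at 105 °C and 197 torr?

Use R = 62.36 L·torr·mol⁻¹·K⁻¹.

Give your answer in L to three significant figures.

245 L

n(CO2) = PV/RT = (247 × 352) / (62.36 × 681.15) = 2.047 mol
n(CO) = (3/3) × 2.047 = 2.047 mol
V = nRT/P = 2.047 × 62.36 × 378.15 / 197 = 245.0 L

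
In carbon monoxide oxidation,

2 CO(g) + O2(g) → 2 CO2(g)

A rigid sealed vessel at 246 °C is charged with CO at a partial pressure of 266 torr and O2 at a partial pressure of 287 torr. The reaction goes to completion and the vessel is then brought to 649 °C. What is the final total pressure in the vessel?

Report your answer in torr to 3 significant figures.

746 torr

At constant V, partial pressures at 246 °C are proportional to moles, so apply stoichiometry directly to pressures.
P(O2) required for 266 torr of CO = (1/2) × 266 = 133.0 torr; available 287 torr, so CO is limiting.
P(O2) remaining = 287 − (1/2) × 266 = 154.0 torr
P(gaseous products) = (2)/2 × 266 = 266.0 torr
P_total at 246 °C = 154.0 + 266.0 = 420.0 torr
Scaling to 649 °C: P = 420.0 × 922.15/519.15 = 746.0 torr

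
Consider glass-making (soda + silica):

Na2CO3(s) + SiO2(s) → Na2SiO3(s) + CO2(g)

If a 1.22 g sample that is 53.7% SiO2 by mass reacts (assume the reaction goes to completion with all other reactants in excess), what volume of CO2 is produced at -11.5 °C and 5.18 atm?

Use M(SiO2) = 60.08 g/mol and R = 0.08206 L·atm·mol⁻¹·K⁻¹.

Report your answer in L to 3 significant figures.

mass of SiO2 = 1.22 × 53.7/100 = 0.6551 g
n(SiO2) = 0.6551 / 60.08 = 0.01090 mol
n(CO2) = (1/1) × 0.01090 = 0.01090 mol
V = nRT/P = 0.01090 × 0.08206 × 261.65 / 5.18 = 0.04518 L

0.0452 L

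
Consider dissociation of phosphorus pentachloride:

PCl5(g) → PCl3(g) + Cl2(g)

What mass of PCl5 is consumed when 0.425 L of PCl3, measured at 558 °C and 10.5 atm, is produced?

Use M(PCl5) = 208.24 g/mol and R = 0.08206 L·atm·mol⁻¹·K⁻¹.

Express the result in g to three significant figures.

n(PCl3) = PV/RT = (10.5 × 0.425) / (0.08206 × 831.15) = 0.06543 mol
n(PCl5) = (1/1) × 0.06543 = 0.06543 mol
m(PCl5) = 0.06543 × 208.24 = 13.63 g

13.6 g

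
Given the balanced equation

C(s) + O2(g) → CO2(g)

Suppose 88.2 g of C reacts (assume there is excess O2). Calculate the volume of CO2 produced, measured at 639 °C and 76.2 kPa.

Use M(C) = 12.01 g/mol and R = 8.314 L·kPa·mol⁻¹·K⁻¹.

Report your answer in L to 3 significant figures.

n(C) = 88.20 / 12.01 = 7.344 mol
n(CO2) = (1/1) × 7.344 = 7.344 mol
V = nRT/P = 7.344 × 8.314 × 912.15 / 76.2 = 730.9 L

731 L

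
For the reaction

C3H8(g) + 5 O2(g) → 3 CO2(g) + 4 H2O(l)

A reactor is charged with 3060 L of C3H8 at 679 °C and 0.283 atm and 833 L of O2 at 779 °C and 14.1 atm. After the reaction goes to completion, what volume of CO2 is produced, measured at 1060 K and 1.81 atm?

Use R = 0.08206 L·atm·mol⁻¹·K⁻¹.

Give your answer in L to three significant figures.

1600 L

n(C3H8) = PV/RT = (0.283 × 3060) / (0.08206 × 952.15) = 11.08 mol
n(O2) = PV/RT = (14.1 × 833) / (0.08206 × 1052.15) = 136.0 mol
For 11.08 mol C3H8, stoichiometry requires (5/1) × 11.08 = 55.40 mol O2; 136.0 mol is available, so C3H8 is limiting.
n(CO2) = (3/1) × 11.08 = 33.24 mol
V(CO2) = nRT/P = 33.24 × 0.08206 × 1060 / 1.81 = 1597 L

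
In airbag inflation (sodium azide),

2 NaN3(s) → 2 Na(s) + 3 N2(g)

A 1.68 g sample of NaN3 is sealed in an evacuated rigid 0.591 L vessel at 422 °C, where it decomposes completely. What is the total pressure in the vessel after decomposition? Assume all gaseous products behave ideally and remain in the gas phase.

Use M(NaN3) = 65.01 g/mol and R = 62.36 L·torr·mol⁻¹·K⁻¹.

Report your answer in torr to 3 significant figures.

n(NaN3) = 1.68 / 65.01 = 0.02584 mol
n(gas produced) = (3/2) × 0.02584 = 0.03876 mol
P = nRT/V = 0.03876 × 62.36 × 695.15 / 0.591 = 2843 torr

2840 torr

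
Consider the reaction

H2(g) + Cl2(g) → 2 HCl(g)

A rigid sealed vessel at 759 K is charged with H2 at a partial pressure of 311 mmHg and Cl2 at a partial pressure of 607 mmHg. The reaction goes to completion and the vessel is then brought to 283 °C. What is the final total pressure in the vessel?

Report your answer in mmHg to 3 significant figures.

At constant V, partial pressures at 759 K are proportional to moles, so apply stoichiometry directly to pressures.
P(Cl2) required for 311 mmHg of H2 = (1/1) × 311 = 311.0 mmHg; available 607 mmHg, so H2 is limiting.
P(Cl2) remaining = 607 − (1/1) × 311 = 296.0 mmHg
P(gaseous products) = (2)/1 × 311 = 622.0 mmHg
P_total at 759 K = 296.0 + 622.0 = 918.0 mmHg
Scaling to 283 °C: P = 918.0 × 556.15/759 = 672.7 mmHg

673 mmHg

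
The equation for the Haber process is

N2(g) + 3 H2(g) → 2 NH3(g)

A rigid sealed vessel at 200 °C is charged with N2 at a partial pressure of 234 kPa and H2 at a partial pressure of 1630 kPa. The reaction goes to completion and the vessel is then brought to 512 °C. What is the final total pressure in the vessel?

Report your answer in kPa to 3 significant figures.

Because the vessel is rigid and T is held at 200 °C, work the stoichiometry in partial pressures (P_i = n_iRT/V).
P(H2) required for 234 kPa of N2 = (3/1) × 234 = 702.0 kPa; available 1630 kPa, so N2 is limiting.
P(H2) remaining = 1630 − (3/1) × 234 = 928.0 kPa
P(gaseous products) = (2)/1 × 234 = 468.0 kPa
P_total at 200 °C = 928.0 + 468.0 = 1396 kPa
Scaling to 512 °C: P = 1396 × 785.15/473.15 = 2317 kPa

2320 kPa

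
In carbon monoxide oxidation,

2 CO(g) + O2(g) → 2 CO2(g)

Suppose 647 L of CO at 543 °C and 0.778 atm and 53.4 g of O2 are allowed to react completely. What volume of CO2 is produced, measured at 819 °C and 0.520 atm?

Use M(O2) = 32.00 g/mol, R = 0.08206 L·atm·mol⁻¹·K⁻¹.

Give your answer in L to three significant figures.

575 L

n(CO) = PV/RT = (0.778 × 647) / (0.08206 × 816.15) = 7.516 mol
n(O2) = 53.4 / 32.00 = 1.669 mol
For 7.516 mol CO, stoichiometry requires (1/2) × 7.516 = 3.758 mol O2; 1.669 mol is available, so O2 is limiting.
n(CO2) = (2/1) × 1.669 = 3.338 mol
V(CO2) = nRT/P = 3.338 × 0.08206 × 1092.15 / 0.520 = 575.3 L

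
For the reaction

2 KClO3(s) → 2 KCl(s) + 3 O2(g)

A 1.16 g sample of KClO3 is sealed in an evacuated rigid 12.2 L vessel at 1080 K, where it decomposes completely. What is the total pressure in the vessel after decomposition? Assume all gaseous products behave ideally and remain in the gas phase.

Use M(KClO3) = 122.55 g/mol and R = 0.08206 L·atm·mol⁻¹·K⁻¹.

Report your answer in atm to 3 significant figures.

0.103 atm

n(KClO3) = 1.16 / 122.55 = 0.009466 mol
n(gas produced) = (3/2) × 0.009466 = 0.01420 mol
P = nRT/V = 0.01420 × 0.08206 × 1080 / 12.2 = 0.1032 atm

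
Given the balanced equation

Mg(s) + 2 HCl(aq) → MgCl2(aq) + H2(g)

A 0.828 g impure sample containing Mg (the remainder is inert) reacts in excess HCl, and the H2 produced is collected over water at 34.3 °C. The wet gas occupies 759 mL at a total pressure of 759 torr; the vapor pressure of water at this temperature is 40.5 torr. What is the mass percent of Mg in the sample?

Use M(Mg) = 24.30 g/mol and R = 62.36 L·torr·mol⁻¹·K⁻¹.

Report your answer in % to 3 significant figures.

83.5 %

P(H2) = 759 − 40.5 = 718.5 torr
n(H2) = PV/RT = (718.5 × 0.7590) / (62.36 × 307.45) = 0.02844 mol
n(Mg) = (1/1) × 0.02844 = 0.02844 mol
m(Mg) = 0.02844 × 24.30 = 0.6911 g
%Mg = 0.6911 / 0.828 × 100 = 83.47%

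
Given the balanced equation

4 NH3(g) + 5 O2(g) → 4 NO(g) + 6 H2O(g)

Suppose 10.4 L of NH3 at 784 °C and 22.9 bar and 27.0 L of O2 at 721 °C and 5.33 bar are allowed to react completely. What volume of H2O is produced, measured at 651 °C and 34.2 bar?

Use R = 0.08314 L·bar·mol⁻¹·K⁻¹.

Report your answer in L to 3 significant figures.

4.69 L

n(NH3) = PV/RT = (22.9 × 10.4) / (0.08314 × 1057.15) = 2.710 mol
n(O2) = PV/RT = (5.33 × 27.0) / (0.08314 × 994.15) = 1.741 mol
For 2.710 mol NH3, stoichiometry requires (5/4) × 2.710 = 3.388 mol O2; 1.741 mol is available, so O2 is limiting.
n(H2O) = (6/5) × 1.741 = 2.089 mol
V(H2O) = nRT/P = 2.089 × 0.08314 × 924.15 / 34.2 = 4.693 L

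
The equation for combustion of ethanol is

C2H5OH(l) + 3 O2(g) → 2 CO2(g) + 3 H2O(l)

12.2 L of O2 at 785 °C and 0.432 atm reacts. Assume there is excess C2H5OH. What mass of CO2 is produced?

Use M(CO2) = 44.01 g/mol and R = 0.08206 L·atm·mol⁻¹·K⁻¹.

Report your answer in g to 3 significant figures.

1.78 g

n(O2) = PV/RT = (0.432 × 12.2) / (0.08206 × 1058.15) = 0.06070 mol
n(CO2) = (2/3) × 0.06070 = 0.04047 mol
m(CO2) = 0.04047 × 44.01 = 1.781 g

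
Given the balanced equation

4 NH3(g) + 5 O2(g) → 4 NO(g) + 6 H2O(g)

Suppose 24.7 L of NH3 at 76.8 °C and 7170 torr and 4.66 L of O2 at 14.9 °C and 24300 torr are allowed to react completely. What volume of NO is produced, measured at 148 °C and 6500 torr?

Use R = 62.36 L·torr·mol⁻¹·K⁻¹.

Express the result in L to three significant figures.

n(NH3) = PV/RT = (7170 × 24.7) / (62.36 × 349.95) = 8.115 mol
n(O2) = PV/RT = (24300 × 4.66) / (62.36 × 288.05) = 6.304 mol
For 8.115 mol NH3, stoichiometry requires (5/4) × 8.115 = 10.14 mol O2; 6.304 mol is available, so O2 is limiting.
n(NO) = (4/5) × 6.304 = 5.043 mol
V(NO) = nRT/P = 5.043 × 62.36 × 421.15 / 6500 = 20.38 L

20.4 L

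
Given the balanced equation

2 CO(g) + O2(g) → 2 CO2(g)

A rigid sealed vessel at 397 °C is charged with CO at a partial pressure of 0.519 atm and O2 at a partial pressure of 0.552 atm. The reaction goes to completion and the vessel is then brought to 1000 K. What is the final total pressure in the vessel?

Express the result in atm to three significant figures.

Because the vessel is rigid and T is held at 397 °C, work the stoichiometry in partial pressures (P_i = n_iRT/V).
P(O2) required for 0.519 atm of CO = (1/2) × 0.519 = 0.2595 atm; available 0.552 atm, so CO is limiting.
P(O2) remaining = 0.552 − (1/2) × 0.519 = 0.2925 atm
P(gaseous products) = (2)/2 × 0.519 = 0.5190 atm
P_total at 397 °C = 0.2925 + 0.5190 = 0.8115 atm
Scaling to 1000 K: P = 0.8115 × 1000/670.15 = 1.211 atm

1.21 atm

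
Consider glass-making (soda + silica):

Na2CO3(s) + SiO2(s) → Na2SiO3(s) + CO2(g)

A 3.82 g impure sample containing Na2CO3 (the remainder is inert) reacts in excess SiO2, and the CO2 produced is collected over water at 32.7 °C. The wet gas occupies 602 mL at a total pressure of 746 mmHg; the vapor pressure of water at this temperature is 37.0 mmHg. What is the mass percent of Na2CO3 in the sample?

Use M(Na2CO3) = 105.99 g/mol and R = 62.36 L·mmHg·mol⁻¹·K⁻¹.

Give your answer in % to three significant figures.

P(CO2) = 746 − 37.0 = 709.0 mmHg
n(CO2) = PV/RT = (709.0 × 0.6020) / (62.36 × 305.85) = 0.02238 mol
n(Na2CO3) = (1/1) × 0.02238 = 0.02238 mol
m(Na2CO3) = 0.02238 × 105.99 = 2.372 g
%Na2CO3 = 2.372 / 3.82 × 100 = 62.09%

62.1 %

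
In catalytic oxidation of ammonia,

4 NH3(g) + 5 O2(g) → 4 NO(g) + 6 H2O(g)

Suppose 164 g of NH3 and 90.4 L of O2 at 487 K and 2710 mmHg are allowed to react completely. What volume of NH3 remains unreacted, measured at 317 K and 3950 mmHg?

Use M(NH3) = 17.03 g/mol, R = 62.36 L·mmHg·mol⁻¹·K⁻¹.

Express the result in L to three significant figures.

n(NH3) = 164 / 17.03 = 9.630 mol
n(O2) = PV/RT = (2710 × 90.4) / (62.36 × 487) = 8.067 mol
For 9.630 mol NH3, stoichiometry requires (5/4) × 9.630 = 12.04 mol O2; 8.067 mol is available, so O2 is limiting.
n(NH3) consumed = (4/5) × 8.067 = 6.454 mol; remaining = 9.630 − 6.454 = 3.176 mol
V(NH3) = nRT/P = 3.176 × 62.36 × 317 / 3950 = 15.89 L

15.9 L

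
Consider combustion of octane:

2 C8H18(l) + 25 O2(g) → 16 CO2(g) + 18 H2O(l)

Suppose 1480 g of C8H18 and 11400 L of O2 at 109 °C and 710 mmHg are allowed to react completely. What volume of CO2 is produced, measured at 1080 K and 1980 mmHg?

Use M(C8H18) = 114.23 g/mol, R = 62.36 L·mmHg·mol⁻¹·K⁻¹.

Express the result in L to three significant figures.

3530 L

n(C8H18) = 1480 / 114.23 = 12.96 mol
n(O2) = PV/RT = (710 × 11400) / (62.36 × 382.15) = 339.6 mol
For 12.96 mol C8H18, stoichiometry requires (25/2) × 12.96 = 162.0 mol O2; 339.6 mol is available, so C8H18 is limiting.
n(CO2) = (16/2) × 12.96 = 103.7 mol
V(CO2) = nRT/P = 103.7 × 62.36 × 1080 / 1980 = 3527 L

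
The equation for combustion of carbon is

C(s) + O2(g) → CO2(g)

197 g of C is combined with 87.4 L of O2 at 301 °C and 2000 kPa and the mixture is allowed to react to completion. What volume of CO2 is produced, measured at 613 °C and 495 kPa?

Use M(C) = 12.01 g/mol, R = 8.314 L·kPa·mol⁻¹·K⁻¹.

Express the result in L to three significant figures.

244 L

n(C) = 197 / 12.01 = 16.40 mol
n(O2) = PV/RT = (2000 × 87.4) / (8.314 × 574.15) = 36.62 mol
For 16.40 mol C, stoichiometry requires (1/1) × 16.40 = 16.40 mol O2; 36.62 mol is available, so C is limiting.
n(CO2) = (1/1) × 16.40 = 16.40 mol
V(CO2) = nRT/P = 16.40 × 8.314 × 886.15 / 495 = 244.1 L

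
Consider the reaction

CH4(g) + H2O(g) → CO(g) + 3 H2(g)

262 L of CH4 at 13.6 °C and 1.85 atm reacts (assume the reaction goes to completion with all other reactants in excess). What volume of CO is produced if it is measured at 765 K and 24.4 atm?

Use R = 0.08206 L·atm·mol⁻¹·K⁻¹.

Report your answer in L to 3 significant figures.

53.0 L

n(CH4) = PV/RT = (1.85 × 262) / (0.08206 × 286.75) = 20.60 mol
n(CO) = (1/1) × 20.60 = 20.60 mol
V = nRT/P = 20.60 × 0.08206 × 765 / 24.4 = 53.00 L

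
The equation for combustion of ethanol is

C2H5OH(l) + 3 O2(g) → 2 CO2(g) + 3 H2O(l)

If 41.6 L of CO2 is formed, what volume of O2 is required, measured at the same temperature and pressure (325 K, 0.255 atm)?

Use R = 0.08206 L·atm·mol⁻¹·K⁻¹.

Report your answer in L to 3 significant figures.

62.4 L

At constant T and P, gas volumes are in the mole ratio: V(O2) = (3/2) × 41.6 = 62.40 L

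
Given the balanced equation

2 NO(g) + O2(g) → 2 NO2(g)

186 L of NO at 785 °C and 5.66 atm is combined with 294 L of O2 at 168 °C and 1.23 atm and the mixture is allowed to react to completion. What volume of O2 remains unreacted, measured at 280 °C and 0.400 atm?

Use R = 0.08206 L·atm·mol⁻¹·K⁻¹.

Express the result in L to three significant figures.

446 L

n(NO) = PV/RT = (5.66 × 186) / (0.08206 × 1058.15) = 12.12 mol
n(O2) = PV/RT = (1.23 × 294) / (0.08206 × 441.15) = 9.989 mol
For 12.12 mol NO, stoichiometry requires (1/2) × 12.12 = 6.060 mol O2; 9.989 mol is available, so NO is limiting.
n(O2) consumed = (1/2) × 12.12 = 6.060 mol; remaining = 9.989 − 6.060 = 3.929 mol
V(O2) = nRT/P = 3.929 × 0.08206 × 553.15 / 0.400 = 445.9 L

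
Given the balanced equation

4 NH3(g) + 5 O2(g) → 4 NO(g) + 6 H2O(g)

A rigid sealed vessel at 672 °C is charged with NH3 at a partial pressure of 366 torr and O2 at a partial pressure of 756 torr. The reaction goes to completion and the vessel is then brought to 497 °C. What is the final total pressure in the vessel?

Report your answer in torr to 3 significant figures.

989 torr

At constant V, partial pressures at 672 °C are proportional to moles, so apply stoichiometry directly to pressures.
P(O2) required for 366 torr of NH3 = (5/4) × 366 = 457.5 torr; available 756 torr, so NH3 is limiting.
P(O2) remaining = 756 − (5/4) × 366 = 298.5 torr
P(gaseous products) = (4+6)/4 × 366 = 915.0 torr
P_total at 672 °C = 298.5 + 915.0 = 1214 torr
Scaling to 497 °C: P = 1214 × 770.15/945.15 = 989.2 torr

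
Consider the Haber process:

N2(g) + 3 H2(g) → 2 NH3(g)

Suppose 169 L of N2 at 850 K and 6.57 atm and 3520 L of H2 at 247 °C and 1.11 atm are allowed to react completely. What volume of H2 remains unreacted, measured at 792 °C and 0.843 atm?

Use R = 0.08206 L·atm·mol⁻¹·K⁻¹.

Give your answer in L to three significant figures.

n(N2) = PV/RT = (6.57 × 169) / (0.08206 × 850) = 15.92 mol
n(H2) = PV/RT = (1.11 × 3520) / (0.08206 × 520.15) = 91.54 mol
For 15.92 mol N2, stoichiometry requires (3/1) × 15.92 = 47.76 mol H2; 91.54 mol is available, so N2 is limiting.
n(H2) consumed = (3/1) × 15.92 = 47.76 mol; remaining = 91.54 − 47.76 = 43.78 mol
V(H2) = nRT/P = 43.78 × 0.08206 × 1065.15 / 0.843 = 4539 L

4540 L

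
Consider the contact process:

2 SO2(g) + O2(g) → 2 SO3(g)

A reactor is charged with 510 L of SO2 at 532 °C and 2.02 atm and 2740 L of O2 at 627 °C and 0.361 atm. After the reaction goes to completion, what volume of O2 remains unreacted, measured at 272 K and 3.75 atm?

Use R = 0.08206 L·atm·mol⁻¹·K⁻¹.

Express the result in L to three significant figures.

33.3 L

n(SO2) = PV/RT = (2.02 × 510) / (0.08206 × 805.15) = 15.59 mol
n(O2) = PV/RT = (0.361 × 2740) / (0.08206 × 900.15) = 13.39 mol
For 15.59 mol SO2, stoichiometry requires (1/2) × 15.59 = 7.795 mol O2; 13.39 mol is available, so SO2 is limiting.
n(O2) consumed = (1/2) × 15.59 = 7.795 mol; remaining = 13.39 − 7.795 = 5.595 mol
V(O2) = nRT/P = 5.595 × 0.08206 × 272 / 3.75 = 33.30 L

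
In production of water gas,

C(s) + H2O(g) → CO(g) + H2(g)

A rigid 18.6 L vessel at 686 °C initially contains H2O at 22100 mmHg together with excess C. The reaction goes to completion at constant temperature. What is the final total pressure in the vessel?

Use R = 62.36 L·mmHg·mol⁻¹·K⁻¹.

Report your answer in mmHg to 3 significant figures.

Rigid vessel, constant T ⇒ P scales with total gas moles (1 → 2).
P_final = (2/1) × 22100 = 44200 mmHg

44200 mmHg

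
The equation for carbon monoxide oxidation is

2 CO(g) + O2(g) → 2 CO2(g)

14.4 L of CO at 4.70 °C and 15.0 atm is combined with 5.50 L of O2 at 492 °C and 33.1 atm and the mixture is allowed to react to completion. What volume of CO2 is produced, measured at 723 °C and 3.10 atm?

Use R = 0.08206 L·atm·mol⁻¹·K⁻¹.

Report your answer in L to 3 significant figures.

153 L

n(CO) = PV/RT = (15.0 × 14.4) / (0.08206 × 277.85) = 9.474 mol
n(O2) = PV/RT = (33.1 × 5.50) / (0.08206 × 765.15) = 2.899 mol
For 9.474 mol CO, stoichiometry requires (1/2) × 9.474 = 4.737 mol O2; 2.899 mol is available, so O2 is limiting.
n(CO2) = (2/1) × 2.899 = 5.798 mol
V(CO2) = nRT/P = 5.798 × 0.08206 × 996.15 / 3.10 = 152.9 L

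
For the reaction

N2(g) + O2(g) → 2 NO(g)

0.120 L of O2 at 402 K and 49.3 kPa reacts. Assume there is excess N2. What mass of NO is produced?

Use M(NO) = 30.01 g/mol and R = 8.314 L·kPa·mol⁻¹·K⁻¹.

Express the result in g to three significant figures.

n(O2) = PV/RT = (49.3 × 0.120) / (8.314 × 402) = 0.001770 mol
n(NO) = (2/1) × 0.001770 = 0.003540 mol
m(NO) = 0.003540 × 30.01 = 0.1062 g

0.106 g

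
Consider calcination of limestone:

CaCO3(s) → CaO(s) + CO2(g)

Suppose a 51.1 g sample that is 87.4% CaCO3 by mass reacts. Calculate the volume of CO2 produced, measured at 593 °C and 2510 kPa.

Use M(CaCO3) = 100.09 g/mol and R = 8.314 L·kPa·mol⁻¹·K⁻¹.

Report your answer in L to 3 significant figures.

1.28 L

mass of CaCO3 = 51.1 × 87.4/100 = 44.66 g
n(CaCO3) = 44.66 / 100.09 = 0.4462 mol
n(CO2) = (1/1) × 0.4462 = 0.4462 mol
V = nRT/P = 0.4462 × 8.314 × 866.15 / 2510 = 1.280 L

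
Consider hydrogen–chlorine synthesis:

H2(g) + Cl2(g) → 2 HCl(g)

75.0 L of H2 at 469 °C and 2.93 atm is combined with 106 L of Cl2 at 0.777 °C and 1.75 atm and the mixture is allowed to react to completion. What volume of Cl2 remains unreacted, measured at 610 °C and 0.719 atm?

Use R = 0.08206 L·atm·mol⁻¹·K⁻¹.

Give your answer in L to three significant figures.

468 L

n(H2) = PV/RT = (2.93 × 75.0) / (0.08206 × 742.15) = 3.608 mol
n(Cl2) = PV/RT = (1.75 × 106) / (0.08206 × 273.927) = 8.252 mol
For 3.608 mol H2, stoichiometry requires (1/1) × 3.608 = 3.608 mol Cl2; 8.252 mol is available, so H2 is limiting.
n(Cl2) consumed = (1/1) × 3.608 = 3.608 mol; remaining = 8.252 − 3.608 = 4.644 mol
V(Cl2) = nRT/P = 4.644 × 0.08206 × 883.15 / 0.719 = 468.1 L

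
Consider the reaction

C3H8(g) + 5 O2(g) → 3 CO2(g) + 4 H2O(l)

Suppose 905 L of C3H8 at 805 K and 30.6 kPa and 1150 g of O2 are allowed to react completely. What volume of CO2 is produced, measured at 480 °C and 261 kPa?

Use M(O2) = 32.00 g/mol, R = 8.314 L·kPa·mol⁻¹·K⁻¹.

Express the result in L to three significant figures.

298 L

n(C3H8) = PV/RT = (30.6 × 905) / (8.314 × 805) = 4.138 mol
n(O2) = 1150 / 32.00 = 35.94 mol
For 4.138 mol C3H8, stoichiometry requires (5/1) × 4.138 = 20.69 mol O2; 35.94 mol is available, so C3H8 is limiting.
n(CO2) = (3/1) × 4.138 = 12.41 mol
V(CO2) = nRT/P = 12.41 × 8.314 × 753.15 / 261 = 297.7 L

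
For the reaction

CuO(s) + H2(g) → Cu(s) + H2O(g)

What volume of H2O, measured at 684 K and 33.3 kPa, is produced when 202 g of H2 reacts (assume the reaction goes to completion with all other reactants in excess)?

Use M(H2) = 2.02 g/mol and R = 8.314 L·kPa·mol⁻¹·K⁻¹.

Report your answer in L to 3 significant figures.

17100 L

n(H2) = 202.0 / 2.02 = 100.0 mol
n(H2O) = (1/1) × 100.0 = 100.0 mol
V = nRT/P = 100.0 × 8.314 × 684 / 33.3 = 17080 L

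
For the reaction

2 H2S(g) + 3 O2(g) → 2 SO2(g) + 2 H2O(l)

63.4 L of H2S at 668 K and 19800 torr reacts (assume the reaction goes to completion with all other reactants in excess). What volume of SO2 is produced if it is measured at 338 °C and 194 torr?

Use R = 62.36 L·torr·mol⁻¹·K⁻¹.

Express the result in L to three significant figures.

5920 L

n(H2S) = PV/RT = (19800 × 63.4) / (62.36 × 668) = 30.14 mol
n(SO2) = (2/2) × 30.14 = 30.14 mol
V = nRT/P = 30.14 × 62.36 × 611.15 / 194 = 5921 L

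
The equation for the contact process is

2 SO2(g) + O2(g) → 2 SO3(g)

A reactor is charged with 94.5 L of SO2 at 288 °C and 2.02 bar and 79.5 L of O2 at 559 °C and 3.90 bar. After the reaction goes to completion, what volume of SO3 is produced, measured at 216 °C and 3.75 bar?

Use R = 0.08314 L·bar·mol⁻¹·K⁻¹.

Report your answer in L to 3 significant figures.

44.4 L

n(SO2) = PV/RT = (2.02 × 94.5) / (0.08314 × 561.15) = 4.092 mol
n(O2) = PV/RT = (3.90 × 79.5) / (0.08314 × 832.15) = 4.481 mol
For 4.092 mol SO2, stoichiometry requires (1/2) × 4.092 = 2.046 mol O2; 4.481 mol is available, so SO2 is limiting.
n(SO3) = (2/2) × 4.092 = 4.092 mol
V(SO3) = nRT/P = 4.092 × 0.08314 × 489.15 / 3.75 = 44.38 L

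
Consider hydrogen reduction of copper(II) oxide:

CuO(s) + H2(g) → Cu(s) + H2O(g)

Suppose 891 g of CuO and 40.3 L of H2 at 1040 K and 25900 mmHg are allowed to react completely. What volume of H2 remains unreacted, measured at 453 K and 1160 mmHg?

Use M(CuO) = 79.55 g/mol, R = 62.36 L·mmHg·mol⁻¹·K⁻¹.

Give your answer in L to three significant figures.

119 L

n(CuO) = 891 / 79.55 = 11.20 mol
n(H2) = PV/RT = (25900 × 40.3) / (62.36 × 1040) = 16.09 mol
For 11.20 mol CuO, stoichiometry requires (1/1) × 11.20 = 11.20 mol H2; 16.09 mol is available, so CuO is limiting.
n(H2) consumed = (1/1) × 11.20 = 11.20 mol; remaining = 16.09 − 11.20 = 4.890 mol
V(H2) = nRT/P = 4.890 × 62.36 × 453 / 1160 = 119.1 L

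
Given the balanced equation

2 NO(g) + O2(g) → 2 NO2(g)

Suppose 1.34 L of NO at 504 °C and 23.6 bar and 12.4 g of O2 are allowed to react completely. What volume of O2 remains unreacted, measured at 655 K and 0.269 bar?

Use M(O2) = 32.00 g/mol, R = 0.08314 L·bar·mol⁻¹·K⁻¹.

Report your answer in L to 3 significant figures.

28.9 L

n(NO) = PV/RT = (23.6 × 1.34) / (0.08314 × 777.15) = 0.4894 mol
n(O2) = 12.4 / 32.00 = 0.3875 mol
For 0.4894 mol NO, stoichiometry requires (1/2) × 0.4894 = 0.2447 mol O2; 0.3875 mol is available, so NO is limiting.
n(O2) consumed = (1/2) × 0.4894 = 0.2447 mol; remaining = 0.3875 − 0.2447 = 0.1428 mol
V(O2) = nRT/P = 0.1428 × 0.08314 × 655 / 0.269 = 28.91 L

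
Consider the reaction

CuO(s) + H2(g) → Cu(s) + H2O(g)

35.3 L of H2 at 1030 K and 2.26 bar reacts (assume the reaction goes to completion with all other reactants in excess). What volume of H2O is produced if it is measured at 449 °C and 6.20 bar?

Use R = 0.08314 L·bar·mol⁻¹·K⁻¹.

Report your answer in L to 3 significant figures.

9.02 L

n(H2) = PV/RT = (2.26 × 35.3) / (0.08314 × 1030) = 0.9316 mol
n(H2O) = (1/1) × 0.9316 = 0.9316 mol
V = nRT/P = 0.9316 × 0.08314 × 722.15 / 6.20 = 9.021 L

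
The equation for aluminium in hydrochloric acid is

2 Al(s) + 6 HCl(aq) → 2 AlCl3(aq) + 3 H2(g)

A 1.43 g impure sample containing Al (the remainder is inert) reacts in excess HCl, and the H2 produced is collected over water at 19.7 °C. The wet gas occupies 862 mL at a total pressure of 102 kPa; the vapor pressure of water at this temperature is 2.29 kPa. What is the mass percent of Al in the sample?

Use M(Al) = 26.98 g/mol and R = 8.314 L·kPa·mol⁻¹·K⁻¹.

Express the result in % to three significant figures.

44.4 %

P(H2) = 102 − 2.29 = 99.71 kPa
n(H2) = PV/RT = (99.71 × 0.8620) / (8.314 × 292.85) = 0.03530 mol
n(Al) = (2/3) × 0.03530 = 0.02353 mol
m(Al) = 0.02353 × 26.98 = 0.6348 g
%Al = 0.6348 / 1.43 × 100 = 44.39%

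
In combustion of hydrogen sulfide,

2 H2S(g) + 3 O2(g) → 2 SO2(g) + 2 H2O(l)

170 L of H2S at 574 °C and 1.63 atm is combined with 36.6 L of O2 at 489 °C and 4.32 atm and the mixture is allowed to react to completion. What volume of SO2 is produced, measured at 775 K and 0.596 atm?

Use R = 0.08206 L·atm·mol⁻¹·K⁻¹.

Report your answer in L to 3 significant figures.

180 L

n(H2S) = PV/RT = (1.63 × 170) / (0.08206 × 847.15) = 3.986 mol
n(O2) = PV/RT = (4.32 × 36.6) / (0.08206 × 762.15) = 2.528 mol
For 3.986 mol H2S, stoichiometry requires (3/2) × 3.986 = 5.979 mol O2; 2.528 mol is available, so O2 is limiting.
n(SO2) = (2/3) × 2.528 = 1.685 mol
V(SO2) = nRT/P = 1.685 × 0.08206 × 775 / 0.596 = 179.8 L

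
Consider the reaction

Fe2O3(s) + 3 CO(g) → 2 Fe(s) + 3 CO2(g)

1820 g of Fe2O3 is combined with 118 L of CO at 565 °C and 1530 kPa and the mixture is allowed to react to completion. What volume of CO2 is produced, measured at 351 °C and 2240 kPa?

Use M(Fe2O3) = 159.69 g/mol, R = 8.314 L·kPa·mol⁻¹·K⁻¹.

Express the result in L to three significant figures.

60.0 L

n(Fe2O3) = 1820 / 159.69 = 11.40 mol
n(CO) = PV/RT = (1530 × 118) / (8.314 × 838.15) = 25.91 mol
For 11.40 mol Fe2O3, stoichiometry requires (3/1) × 11.40 = 34.20 mol CO; 25.91 mol is available, so CO is limiting.
n(CO2) = (3/3) × 25.91 = 25.91 mol
V(CO2) = nRT/P = 25.91 × 8.314 × 624.15 / 2240 = 60.02 L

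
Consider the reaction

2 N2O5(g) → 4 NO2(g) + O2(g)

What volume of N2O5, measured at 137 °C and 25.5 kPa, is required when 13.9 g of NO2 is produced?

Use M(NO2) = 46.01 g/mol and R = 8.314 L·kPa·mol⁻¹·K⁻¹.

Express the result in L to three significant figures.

20.2 L

n(NO2) = 13.90 / 46.01 = 0.3021 mol
n(N2O5) = (2/4) × 0.3021 = 0.1510 mol
V = nRT/P = 0.1510 × 8.314 × 410.15 / 25.5 = 20.19 L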